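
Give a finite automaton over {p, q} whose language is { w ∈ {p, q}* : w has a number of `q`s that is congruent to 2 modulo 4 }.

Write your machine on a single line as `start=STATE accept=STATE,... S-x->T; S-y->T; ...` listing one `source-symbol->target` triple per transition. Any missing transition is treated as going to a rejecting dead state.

Keep the running count of `q`s modulo 4: each `q` advances along the cycle S0 → S1 → S2 → S3 → S0 while other symbols loop. Accept at S2.
With 4 states:
        p   q  
>  S0   S0  S1 
   S1   S1  S2 
 * S2   S2  S3 
   S3   S3  S0 
(> = start, * = accepting)

start=S0; accept=S2; S0-p->S0; S0-q->S1; S1-p->S1; S1-q->S2; S2-p->S2; S2-q->S3; S3-p->S3; S3-q->S0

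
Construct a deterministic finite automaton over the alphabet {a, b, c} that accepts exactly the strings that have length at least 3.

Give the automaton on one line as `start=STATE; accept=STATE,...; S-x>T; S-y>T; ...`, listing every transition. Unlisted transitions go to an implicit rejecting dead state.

We only need to distinguish lengths 0, 1, …, 3, and '>3'. Chain q0 → q1 → q2 → q3 → q4 on every symbol, with q4 looping. Accepting states: {q3, q4}.
        a   b   c  
>  q0   q1  q1  q1 
   q1   q2  q2  q2 
   q2   q3  q3  q3 
 * q3   q4  q4  q4 
 * q4   q4  q4  q4 
(> = start, * = accepting)

start=q0; accept=q3,q4; q0-a>q1; q0-b>q1; q0-c>q1; q1-a>q2; q1-b>q2; q1-c>q2; q2-a>q3; q2-b>q3; q2-c>q3; q3-a>q4; q3-b>q4; q3-c>q4; q4-a>q4; q4-b>q4; q4-c>q4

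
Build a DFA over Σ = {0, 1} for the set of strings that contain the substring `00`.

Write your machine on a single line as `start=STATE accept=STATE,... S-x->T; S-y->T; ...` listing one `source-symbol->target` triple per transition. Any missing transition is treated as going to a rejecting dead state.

start=S0; accept=S2; S0-0->S1; S0-1->S0; S1-0->S2; S1-1->S0; S2-0->S2; S2-1->S2

Track how much of `00` has been matched so far: state S0 is no progress, S2 is the absorbing accept state reached once `00` has occurred. Intermediate states record partial matches; on a mismatch, fall back to the longest reusable overlap.
With 3 states:
        0   1  
>  S0   S1  S0 
   S1   S2  S0 
 * S2   S2  S2 
(> = start, * = accepting)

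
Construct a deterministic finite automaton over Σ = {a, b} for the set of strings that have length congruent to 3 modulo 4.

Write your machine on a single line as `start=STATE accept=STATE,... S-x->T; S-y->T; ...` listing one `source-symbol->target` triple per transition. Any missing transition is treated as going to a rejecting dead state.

Count input length modulo 4: every symbol advances one step around the cycle q0 → q1 → q2 → q3 → q0. Accept at q3.
        a   b  
>  q0   q1  q1 
   q1   q2  q2 
   q2   q3  q3 
 * q3   q0  q0 
(> = start, * = accepting)

start=q0; accept=q3; q0-a->q1; q0-b->q1; q1-a->q2; q1-b->q2; q2-a->q3; q2-b->q3; q3-a->q0; q3-b->q0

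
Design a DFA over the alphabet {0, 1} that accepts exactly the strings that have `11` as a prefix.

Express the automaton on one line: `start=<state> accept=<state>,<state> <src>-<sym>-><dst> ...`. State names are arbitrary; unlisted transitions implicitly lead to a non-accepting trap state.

start=S0 accept=S2 S0-0->S3 S0-1->S1 S1-0->S3 S1-1->S2 S2-0->S2 S2-1->S2 S3-0->S3 S3-1->S3

Walk along `11` while the input agrees: from S0 take `1` to S1, and so on. Any deviation drops to the rejecting sink S3. Once S2 is reached the prefix is confirmed and every continuation is accepted.
        0   1  
>  S0   S3  S1 
   S1   S3  S2 
 * S2   S2  S2 
   S3   S3  S3 
(> = start, * = accepting)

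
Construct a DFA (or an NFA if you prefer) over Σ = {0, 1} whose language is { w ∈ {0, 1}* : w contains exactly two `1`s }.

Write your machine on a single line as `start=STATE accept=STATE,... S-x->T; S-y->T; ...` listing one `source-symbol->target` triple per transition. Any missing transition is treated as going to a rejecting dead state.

start=q0; accept=q2; q0-0->q0; q0-1->q1; q1-0->q1; q1-1->q2; q2-0->q2; q2-1->q3; q3-0->q3; q3-1->q3

Only the number of `1`s matters, and only up to 3. Make a chain q0 → q1 → q2 → q3 advanced by each `1` (with q3 absorbing); every other symbol self-loops. The accepting set is {q2}.
With 4 states:
        0   1  
>  q0   q0  q1 
   q1   q1  q2 
 * q2   q2  q3 
   q3   q3  q3 
(> = start, * = accepting)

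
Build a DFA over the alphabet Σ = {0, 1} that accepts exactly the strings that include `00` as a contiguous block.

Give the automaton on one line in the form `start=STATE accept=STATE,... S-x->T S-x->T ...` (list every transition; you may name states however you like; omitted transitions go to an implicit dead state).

start=S0 accept=S2 S0-0->S1 S0-1->S0 S1-0->S2 S1-1->S0 S2-0->S2 S2-1->S2

Track how much of `00` has been matched so far: state S0 is no progress, S2 is the absorbing accept state reached once `00` has occurred. Intermediate states record partial matches; on a mismatch, fall back to the longest reusable overlap.
3 states suffice.
        0   1  
>  S0   S1  S0 
   S1   S2  S0 
 * S2   S2  S2 
(> = start, * = accepting)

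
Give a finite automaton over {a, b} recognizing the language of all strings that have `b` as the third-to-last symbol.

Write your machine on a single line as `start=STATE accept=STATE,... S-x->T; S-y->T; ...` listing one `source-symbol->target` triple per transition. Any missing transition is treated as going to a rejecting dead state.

A DFA must remember the last 3 symbols (since which symbol is third-to-last isn't known until the input ends). Use one state per possible window of the last ≤3 symbols; accept from those whose window starts with `b`.
With 15 states:
          a    b  
>  q0     q1   q2 
   q1     q3   q4 
   q2     q5   q6 
   q3     q7   q8 
   q4     q9  q10 
   q5    q11  q12 
   q6    q13  q14 
   q7     q7   q8 
   q8     q9  q10 
   q9    q11  q12 
   q10   q13  q14 
 * q11    q7   q8 
 * q12    q9  q10 
 * q13   q11  q12 
 * q14   q13  q14 
(> = start, * = accepting)

start=q0; accept=q11,q12,q13,q14; q0-a->q1; q0-b->q2; q1-a->q3; q1-b->q4; q2-a->q5; q2-b->q6; q3-a->q7; q3-b->q8; q4-a->q9; q4-b->q10; q5-a->q11; q5-b->q12; q6-a->q13; q6-b->q14; q7-a->q7; q7-b->q8; q8-a->q9; q8-b->q10; q9-a->q11; q9-b->q12; q10-a->q13; q10-b->q14; q11-a->q7; q11-b->q8; q12-a->q9; q12-b->q10; q13-a->q11; q13-b->q12; q14-a->q13; q14-b->q14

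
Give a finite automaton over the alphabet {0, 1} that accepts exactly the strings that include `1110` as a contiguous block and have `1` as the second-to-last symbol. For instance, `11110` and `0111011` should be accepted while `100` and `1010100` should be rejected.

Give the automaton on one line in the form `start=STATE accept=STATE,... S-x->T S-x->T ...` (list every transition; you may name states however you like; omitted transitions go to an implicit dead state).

start=q0 accept=q4,q7 q0-0->q0 q0-1->q1 q1-0->q0 q1-1->q2 q2-0->q0 q2-1->q3 q3-0->q4 q3-1->q3 q4-0->q5 q4-1->q6 q5-0->q5 q5-1->q6 q6-0->q4 q6-1->q7 q7-0->q4 q7-1->q7

Run two small machines in parallel and take their product. The first has 5 states tracking whether and how much of `1110` has been seen; the second has 7 states tracking the last 2 symbols read. A product state is a pair (one from each), accepting exactly when both do. After merging equivalent states the machine shrinks.
        0   1  
>  q0   q0  q1 
   q1   q0  q2 
   q2   q0  q3 
   q3   q4  q3 
 * q4   q5  q6 
   q5   q5  q6 
   q6   q4  q7 
 * q7   q4  q7 
(> = start, * = accepting)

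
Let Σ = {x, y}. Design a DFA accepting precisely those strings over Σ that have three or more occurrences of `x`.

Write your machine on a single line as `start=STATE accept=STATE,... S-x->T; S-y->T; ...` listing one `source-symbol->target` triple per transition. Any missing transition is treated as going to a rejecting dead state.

Only the number of `x`s matters, and only up to 4. Make a chain s0 → s1 → s2 → s3 → s4 advanced by each `x` (with s4 absorbing); every other symbol self-loops. The accepting set is {s3, s4}.
5 states suffice.
        x   y  
>  s0   s1  s0 
   s1   s2  s1 
   s2   s3  s2 
 * s3   s4  s3 
 * s4   s4  s4 
(> = start, * = accepting)

start=s0; accept=s3,s4; s0-x->s1; s0-y->s0; s1-x->s2; s1-y->s1; s2-x->s3; s2-y->s2; s3-x->s4; s3-y->s3; s4-x->s4; s4-y->s4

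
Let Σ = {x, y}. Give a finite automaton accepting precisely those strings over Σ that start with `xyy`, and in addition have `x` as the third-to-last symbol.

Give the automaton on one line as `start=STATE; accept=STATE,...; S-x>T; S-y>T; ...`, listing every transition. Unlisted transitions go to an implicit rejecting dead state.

start=s0; accept=s10,s20,s21,s22; s0-x>s1; s0-y>s2; s1-x>s3; s1-y>s4; s2-x>s5; s2-y>s6; s3-x>s7; s3-y>s8; s4-x>s9; s4-y>s10; s5-x>s11; s5-y>s12; s6-x>s13; s6-y>s14; s7-x>s7; s7-y>s8; s8-x>s9; s8-y>s15; s9-x>s11; s9-y>s12; s10-x>s16; s10-y>s17; s11-x>s7; s11-y>s8; s12-x>s9; s12-y>s15; s13-x>s11; s13-y>s12; s14-x>s13; s14-y>s14; s15-x>s13; s15-y>s14; s16-x>s18; s16-y>s19; s17-x>s16; s17-y>s17; s18-x>s20; s18-y>s21; s19-x>s22; s19-y>s10; s20-x>s20; s20-y>s21; s21-x>s22; s21-y>s10; s22-x>s18; s22-y>s19

Run two small machines in parallel and take their product. The first has 5 states tracking whether the input so far still matches the prefix `xyy`; the second has 15 states tracking the last 3 symbols read. A product state is a pair (one from each), accepting exactly when both do.
A 23-state machine:
          x    y  
>  s0     s1   s2 
   s1     s3   s4 
   s2     s5   s6 
   s3     s7   s8 
   s4     s9  s10 
   s5    s11  s12 
   s6    s13  s14 
   s7     s7   s8 
   s8     s9  s15 
   s9    s11  s12 
 * s10   s16  s17 
   s11    s7   s8 
   s12    s9  s15 
   s13   s11  s12 
   s14   s13  s14 
   s15   s13  s14 
   s16   s18  s19 
   s17   s16  s17 
   s18   s20  s21 
   s19   s22  s10 
 * s20   s20  s21 
 * s21   s22  s10 
 * s22   s18  s19 
(> = start, * = accepting)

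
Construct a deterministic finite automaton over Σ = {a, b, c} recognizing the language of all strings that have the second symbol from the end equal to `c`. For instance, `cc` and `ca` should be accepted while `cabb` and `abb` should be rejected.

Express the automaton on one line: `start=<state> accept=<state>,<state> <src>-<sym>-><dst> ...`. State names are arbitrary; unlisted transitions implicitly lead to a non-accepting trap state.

A DFA must remember the last 2 symbols (since which symbol is second-to-last isn't known until the input ends). Use one state per possible window of the last ≤2 symbols; accept from those whose window starts with `c`.
With 13 states:
          a    b    c  
>  q0     q1   q2   q3 
   q1     q4   q5   q6 
   q2     q7   q8   q9 
   q3    q10  q11  q12 
   q4     q4   q5   q6 
   q5     q7   q8   q9 
   q6    q10  q11  q12 
   q7     q4   q5   q6 
   q8     q7   q8   q9 
   q9    q10  q11  q12 
 * q10    q4   q5   q6 
 * q11    q7   q8   q9 
 * q12   q10  q11  q12 
(> = start, * = accepting)

start=q0 accept=q10,q11,q12 q0-a->q1 q0-b->q2 q0-c->q3 q1-a->q4 q1-b->q5 q1-c->q6 q2-a->q7 q2-b->q8 q2-c->q9 q3-a->q10 q3-b->q11 q3-c->q12 q4-a->q4 q4-b->q5 q4-c->q6 q5-a->q7 q5-b->q8 q5-c->q9 q6-a->q10 q6-b->q11 q6-c->q12 q7-a->q4 q7-b->q5 q7-c->q6 q8-a->q7 q8-b->q8 q8-c->q9 q9-a->q10 q9-b->q11 q9-c->q12 q10-a->q4 q10-b->q5 q10-c->q6 q11-a->q7 q11-b->q8 q11-c->q9 q12-a->q10 q12-b->q11 q12-c->q12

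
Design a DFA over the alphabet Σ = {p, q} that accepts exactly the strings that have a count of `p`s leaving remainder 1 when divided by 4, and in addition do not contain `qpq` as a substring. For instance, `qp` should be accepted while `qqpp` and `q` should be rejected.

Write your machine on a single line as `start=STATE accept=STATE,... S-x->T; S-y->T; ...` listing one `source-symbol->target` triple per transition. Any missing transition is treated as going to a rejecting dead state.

Handle the two conditions separately and then intersect. One (4 states) tracks the count of `p`s modulo 4; the other (4 states) tracks partial matches of the forbidden pattern `qpq`. Each combined state is a pair, one component from each; accept when both components accept.
A 16-state machine:
       p  q 
>  A   B  C 
 * B   D  E 
   C   F  C 
   D   G  H 
 * E   I  E 
 * F   D  J 
   G   A  K 
   H   L  H 
   I   G  M 
   J   M  J 
   K   N  K 
   L   A  O 
   M   O  M 
   N   B  P 
   O   P  O 
   P   J  P 
(> = start, * = accepting)

start=A; accept=B,E,F; A-p->B; A-q->C; B-p->D; B-q->E; C-p->F; C-q->C; D-p->G; D-q->H; E-p->I; E-q->E; F-p->D; F-q->J; G-p->A; G-q->K; H-p->L; H-q->H; I-p->G; I-q->M; J-p->M; J-q->J; K-p->N; K-q->K; L-p->A; L-q->O; M-p->O; M-q->M; N-p->B; N-q->P; O-p->P; O-q->O; P-p->J; P-q->P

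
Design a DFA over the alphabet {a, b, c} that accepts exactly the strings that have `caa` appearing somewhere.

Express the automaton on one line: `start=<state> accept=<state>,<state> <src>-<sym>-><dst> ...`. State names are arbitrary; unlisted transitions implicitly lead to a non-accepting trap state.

start=q0 accept=q3 q0-a->q0 q0-b->q0 q0-c->q1 q1-a->q2 q1-b->q0 q1-c->q1 q2-a->q3 q2-b->q0 q2-c->q1 q3-a->q3 q3-b->q3 q3-c->q3

States q0..q2 record the length of the longest prefix of `caa` that matches the current input suffix. Reaching q3 means `caa` has been seen, and we stay there forever. Accept from q3.
A 4-state machine:
        a   b   c  
>  q0   q0  q0  q1 
   q1   q2  q0  q1 
   q2   q3  q0  q1 
 * q3   q3  q3  q3 
(> = start, * = accepting)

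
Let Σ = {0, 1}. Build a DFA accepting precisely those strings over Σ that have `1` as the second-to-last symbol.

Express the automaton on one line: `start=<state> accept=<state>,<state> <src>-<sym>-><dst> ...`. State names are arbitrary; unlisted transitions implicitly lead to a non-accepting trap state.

A DFA must remember the last 2 symbols (since which symbol is second-to-last isn't known until the input ends). Use one state per possible window of the last ≤2 symbols; accept from those whose window starts with `1`.
A 7-state machine:
       0  1 
>  A   B  C 
   B   D  E 
   C   F  G 
   D   D  E 
   E   F  G 
 * F   D  E 
 * G   F  G 
(> = start, * = accepting)

start=A accept=F,G A-0->B A-1->C B-0->D B-1->E C-0->F C-1->G D-0->D D-1->E E-0->F E-1->G F-0->D F-1->E G-0->F G-1->G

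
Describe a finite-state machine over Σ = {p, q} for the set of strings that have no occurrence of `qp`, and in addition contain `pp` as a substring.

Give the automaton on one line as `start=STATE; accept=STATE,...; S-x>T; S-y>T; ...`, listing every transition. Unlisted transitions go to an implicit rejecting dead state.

Build one automaton per condition and run them in lockstep. One (3 states) tracks partial matches of the forbidden pattern `qp`; the other (3 states) tracks whether and how much of `pp` has been seen. Each combined state is a pair, one component from each; accept when both components accept.
       p  q 
>  A   B  C 
   B   D  C 
   C   E  C 
 * D   D  F 
   E   G  H 
 * F   G  F 
   G   G  G 
   H   E  H 
(> = start, * = accepting)

start=A; accept=D,F; A-p>B; A-q>C; B-p>D; B-q>C; C-p>E; C-q>C; D-p>D; D-q>F; E-p>G; E-q>H; F-p>G; F-q>F; G-p>G; G-q>G; H-p>E; H-q>H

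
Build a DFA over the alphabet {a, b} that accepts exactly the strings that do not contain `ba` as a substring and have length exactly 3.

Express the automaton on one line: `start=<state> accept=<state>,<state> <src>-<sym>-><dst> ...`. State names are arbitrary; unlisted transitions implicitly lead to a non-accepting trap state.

start=q0 accept=q6 q0-a->q1 q0-b->q2 q1-a->q3 q1-b->q4 q2-a->q5 q2-b->q4 q3-a->q6 q3-b->q6 q4-a->q5 q4-b->q6 q5-a->q5 q5-b->q5 q6-a->q5 q6-b->q5

Handle the two conditions separately and then intersect. One (3 states) tracks partial matches of the forbidden pattern `ba`; the other (5 states) tracks the input length, saturating at 4. Each combined state is a pair, one component from each; accept when both components accept. After merging equivalent states the machine shrinks.
        a   b  
>  q0   q1  q2 
   q1   q3  q4 
   q2   q5  q4 
   q3   q6  q6 
   q4   q5  q6 
   q5   q5  q5 
 * q6   q5  q5 
(> = start, * = accepting)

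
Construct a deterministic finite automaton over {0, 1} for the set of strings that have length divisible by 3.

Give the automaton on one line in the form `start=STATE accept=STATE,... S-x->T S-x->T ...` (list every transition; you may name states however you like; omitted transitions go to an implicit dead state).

start=s0 accept=s0 s0-0->s1 s0-1->s1 s1-0->s2 s1-1->s2 s2-0->s0 s2-1->s0

Only the length mod 3 matters, so use a 3-cycle: from any state, every input symbol moves to the next state, wrapping s2 back to s0. Mark s0 accepting.
A 3-state machine:
        0   1  
>* s0   s1  s1 
   s1   s2  s2 
   s2   s0  s0 
(> = start, * = accepting)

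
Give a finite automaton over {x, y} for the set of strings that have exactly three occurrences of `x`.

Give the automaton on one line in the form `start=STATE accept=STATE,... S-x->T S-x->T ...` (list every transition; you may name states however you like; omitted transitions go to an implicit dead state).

Only the number of `x`s matters, and only up to 4. Make a chain q0 → q1 → q2 → q3 → q4 advanced by each `x` (with q4 absorbing); every other symbol self-loops. The accepting set is {q3}.
5 states suffice.
        x   y  
>  q0   q1  q0 
   q1   q2  q1 
   q2   q3  q2 
 * q3   q4  q3 
   q4   q4  q4 
(> = start, * = accepting)

start=q0 accept=q3 q0-x->q1 q0-y->q0 q1-x->q2 q1-y->q1 q2-x->q3 q2-y->q2 q3-x->q4 q3-y->q3 q4-x->q4 q4-y->q4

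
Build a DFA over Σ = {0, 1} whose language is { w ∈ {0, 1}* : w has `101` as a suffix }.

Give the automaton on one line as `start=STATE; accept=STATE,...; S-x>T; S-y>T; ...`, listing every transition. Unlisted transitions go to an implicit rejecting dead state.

Let each state record the length of the longest suffix of the input read so far that is also a prefix of `101`. s1 means the last symbol is `1`; s2 means the last 2 symbols are `10`; s3 means the last 3 symbols are `101`. Accept only at s3, where the string currently ends in `101`.
A 4-state machine:
        0   1  
>  s0   s0  s1 
   s1   s2  s1 
   s2   s0  s3 
 * s3   s2  s1 
(> = start, * = accepting)

start=s0; accept=s3; s0-0>s0; s0-1>s1; s1-0>s2; s1-1>s1; s2-0>s0; s2-1>s3; s3-0>s2; s3-1>s1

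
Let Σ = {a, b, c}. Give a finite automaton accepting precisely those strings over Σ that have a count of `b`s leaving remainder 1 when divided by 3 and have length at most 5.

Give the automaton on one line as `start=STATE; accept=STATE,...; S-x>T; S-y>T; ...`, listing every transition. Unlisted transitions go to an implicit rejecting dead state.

start=q0; accept=q2,q4,q7,q10,q13; q0-a>q1; q0-b>q2; q0-c>q1; q1-a>q3; q1-b>q4; q1-c>q3; q2-a>q4; q2-b>q5; q2-c>q4; q3-a>q6; q3-b>q7; q3-c>q6; q4-a>q7; q4-b>q8; q4-c>q7; q5-a>q8; q5-b>q6; q5-c>q8; q6-a>q9; q6-b>q10; q6-c>q9; q7-a>q10; q7-b>q11; q7-c>q10; q8-a>q11; q8-b>q9; q8-c>q11; q9-a>q12; q9-b>q13; q9-c>q12; q10-a>q13; q10-b>q14; q10-c>q13; q11-a>q14; q11-b>q12; q11-c>q14; q12-a>q15; q12-b>q16; q12-c>q15; q13-a>q16; q13-b>q17; q13-c>q16; q14-a>q17; q14-b>q15; q14-c>q17; q15-a>q15; q15-b>q16; q15-c>q15; q16-a>q16; q16-b>q17; q16-c>q16; q17-a>q17; q17-b>q15; q17-c>q17

Build one automaton per condition and run them in lockstep. One (3 states) tracks the count of `b`s modulo 3; the other (7 states) tracks the input length, saturating at 6. Each combined state is a pair, one component from each; accept when both components accept.
With 18 states:
          a    b    c  
>  q0     q1   q2   q1 
   q1     q3   q4   q3 
 * q2     q4   q5   q4 
   q3     q6   q7   q6 
 * q4     q7   q8   q7 
   q5     q8   q6   q8 
   q6     q9  q10   q9 
 * q7    q10  q11  q10 
   q8    q11   q9  q11 
   q9    q12  q13  q12 
 * q10   q13  q14  q13 
   q11   q14  q12  q14 
   q12   q15  q16  q15 
 * q13   q16  q17  q16 
   q14   q17  q15  q17 
   q15   q15  q16  q15 
   q16   q16  q17  q16 
   q17   q17  q15  q17 
(> = start, * = accepting)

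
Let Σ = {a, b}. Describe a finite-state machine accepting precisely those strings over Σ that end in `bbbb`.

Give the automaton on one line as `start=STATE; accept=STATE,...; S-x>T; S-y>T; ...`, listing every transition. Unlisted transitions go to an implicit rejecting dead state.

Let each state record the length of the longest suffix of the input read so far that is also a prefix of `bbbb`. S1 means the last symbol is `b`; S2 means the last 2 symbols are `bb`; S3 means the last 3 symbols are `bbb`; S4 means the last 4 symbols are `bbbb`. Accept only at S4, where the string currently ends in `bbbb`.
        a   b  
>  S0   S0  S1 
   S1   S0  S2 
   S2   S0  S3 
   S3   S0  S4 
 * S4   S0  S4 
(> = start, * = accepting)

start=S0; accept=S4; S0-a>S0; S0-b>S1; S1-a>S0; S1-b>S2; S2-a>S0; S2-b>S3; S3-a>S0; S3-b>S4; S4-a>S0; S4-b>S4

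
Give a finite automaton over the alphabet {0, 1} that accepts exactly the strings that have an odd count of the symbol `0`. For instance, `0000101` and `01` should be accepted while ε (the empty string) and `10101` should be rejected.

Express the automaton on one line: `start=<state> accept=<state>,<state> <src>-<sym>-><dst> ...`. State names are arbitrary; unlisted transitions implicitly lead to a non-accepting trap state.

start=s0 accept=s1 s0-0->s1 s0-1->s0 s1-0->s0 s1-1->s1

The only thing that matters is how many `0`s have appeared, reduced mod 2. Use one state per residue: s0 for 0, …, s1 for 1. Reading `0` moves to the next residue; anything else stays put. s1 is accepting.
        0   1  
>  s0   s1  s0 
 * s1   s0  s1 
(> = start, * = accepting)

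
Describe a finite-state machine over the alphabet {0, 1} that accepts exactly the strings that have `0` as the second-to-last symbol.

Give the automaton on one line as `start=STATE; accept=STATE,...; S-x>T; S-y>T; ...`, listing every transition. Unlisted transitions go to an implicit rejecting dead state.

Because acceptance depends on a position counted from the end, the machine has to buffer the most recent 2 symbols. Make each state the string of the last up-to-2 symbols read; on input `x` shift the window left and append `x`. Accept when the buffered window has length 2 and begins with `0`.
A 7-state machine:
        0   1  
>  S0   S1  S2 
   S1   S3  S4 
   S2   S5  S6 
 * S3   S3  S4 
 * S4   S5  S6 
   S5   S3  S4 
   S6   S5  S6 
(> = start, * = accepting)

start=S0; accept=S3,S4; S0-0>S1; S0-1>S2; S1-0>S3; S1-1>S4; S2-0>S5; S2-1>S6; S3-0>S3; S3-1>S4; S4-0>S5; S4-1>S6; S5-0>S3; S5-1>S4; S6-0>S5; S6-1>S6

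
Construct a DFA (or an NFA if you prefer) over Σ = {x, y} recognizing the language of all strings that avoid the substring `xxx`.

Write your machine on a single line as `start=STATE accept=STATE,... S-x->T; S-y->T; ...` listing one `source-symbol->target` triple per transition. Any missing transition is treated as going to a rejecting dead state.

This is the complement of 'contains `xxx`'. Use the same substring-matching states — q0 through q3 holding how much of `xxx` has just been matched — but flip the accepting set: everything except the trap q3 accepts.
4 states suffice.
        x   y  
>* q0   q1  q0 
 * q1   q2  q0 
 * q2   q3  q0 
   q3   q3  q3 
(> = start, * = accepting)

start=q0; accept=q0,q1,q2; q0-x->q1; q0-y->q0; q1-x->q2; q1-y->q0; q2-x->q3; q2-y->q0; q3-x->q3; q3-y->q3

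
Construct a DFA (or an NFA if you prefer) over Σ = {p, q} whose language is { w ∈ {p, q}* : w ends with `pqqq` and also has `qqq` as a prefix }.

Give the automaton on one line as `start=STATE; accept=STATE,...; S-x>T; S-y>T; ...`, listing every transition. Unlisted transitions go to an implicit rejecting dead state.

start=S0; accept=S8; S0-p>S1; S0-q>S2; S1-p>S1; S1-q>S1; S2-p>S1; S2-q>S3; S3-p>S1; S3-q>S4; S4-p>S5; S4-q>S4; S5-p>S5; S5-q>S6; S6-p>S5; S6-q>S7; S7-p>S5; S7-q>S8; S8-p>S5; S8-q>S4

Handle the two conditions separately and then intersect. One (5 states) tracks how much of the suffix `pqqq` has currently been matched; the other (5 states) tracks whether the input so far still matches the prefix `qqq`. Each combined state is a pair, one component from each; accept when both components accept. Equivalent product states are then merged.
        p   q  
>  S0   S1  S2 
   S1   S1  S1 
   S2   S1  S3 
   S3   S1  S4 
   S4   S5  S4 
   S5   S5  S6 
   S6   S5  S7 
   S7   S5  S8 
 * S8   S5  S4 
(> = start, * = accepting)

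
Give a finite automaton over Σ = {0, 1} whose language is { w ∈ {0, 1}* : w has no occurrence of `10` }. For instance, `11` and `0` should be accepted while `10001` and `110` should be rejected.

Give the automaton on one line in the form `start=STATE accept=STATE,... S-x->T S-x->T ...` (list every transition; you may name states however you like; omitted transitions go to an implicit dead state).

Track partial matches of the forbidden pattern `10`. State q2 is a dead state reached once `10` has occurred; every other state accepts. q0 means no part of `10` is currently matched.
With 3 states:
        0   1  
>* q0   q0  q1 
 * q1   q2  q1 
   q2   q2  q2 
(> = start, * = accepting)

start=q0 accept=q0,q1 q0-0->q0 q0-1->q1 q1-0->q2 q1-1->q1 q2-0->q2 q2-1->q2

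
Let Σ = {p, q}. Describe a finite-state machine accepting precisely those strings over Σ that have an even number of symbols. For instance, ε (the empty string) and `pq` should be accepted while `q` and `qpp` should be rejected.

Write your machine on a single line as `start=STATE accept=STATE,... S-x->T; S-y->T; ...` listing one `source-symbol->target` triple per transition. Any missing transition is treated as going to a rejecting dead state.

Only the length mod 2 matters, so use a 2-cycle: from any state, every input symbol moves to the next state, wrapping S1 back to S0. Mark S0 accepting.
        p   q  
>* S0   S1  S1 
   S1   S0  S0 
(> = start, * = accepting)

start=S0; accept=S0; S0-p->S1; S0-q->S1; S1-p->S0; S1-q->S0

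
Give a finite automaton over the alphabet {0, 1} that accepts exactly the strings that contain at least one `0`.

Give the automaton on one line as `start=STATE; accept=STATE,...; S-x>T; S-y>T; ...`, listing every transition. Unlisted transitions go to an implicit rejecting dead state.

Count `0`s, saturating at 2: state S0 means no `0` yet, S1 means one `0` seen, S2 means more than one. Each `0` increments (capped at S2); other symbols loop. Accept from {S1, S2}.
With 3 states:
        0   1  
>  S0   S1  S0 
 * S1   S2  S1 
 * S2   S2  S2 
(> = start, * = accepting)

start=S0; accept=S1,S2; S0-0>S1; S0-1>S0; S1-0>S2; S1-1>S1; S2-0>S2; S2-1>S2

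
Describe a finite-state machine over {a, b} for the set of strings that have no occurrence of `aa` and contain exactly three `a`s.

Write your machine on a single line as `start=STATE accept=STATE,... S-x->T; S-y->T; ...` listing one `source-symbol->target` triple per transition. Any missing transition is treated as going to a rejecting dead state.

start=s0; accept=s8,s9; s0-a->s1; s0-b->s0; s1-a->s2; s1-b->s3; s2-a->s4; s2-b->s2; s3-a->s5; s3-b->s3; s4-a->s6; s4-b->s4; s5-a->s4; s5-b->s7; s6-a->s6; s6-b->s6; s7-a->s8; s7-b->s7; s8-a->s6; s8-b->s9; s9-a->s10; s9-b->s9; s10-a->s6; s10-b->s11; s11-a->s10; s11-b->s11

Handle the two conditions separately and then intersect. One (3 states) tracks partial matches of the forbidden pattern `aa`; the other (5 states) tracks the count of `a`s, saturating at 4. Each combined state is a pair, one component from each; accept when both components accept.
With 12 states:
          a    b  
>  s0     s1   s0 
   s1     s2   s3 
   s2     s4   s2 
   s3     s5   s3 
   s4     s6   s4 
   s5     s4   s7 
   s6     s6   s6 
   s7     s8   s7 
 * s8     s6   s9 
 * s9    s10   s9 
   s10    s6  s11 
   s11   s10  s11 
(> = start, * = accepting)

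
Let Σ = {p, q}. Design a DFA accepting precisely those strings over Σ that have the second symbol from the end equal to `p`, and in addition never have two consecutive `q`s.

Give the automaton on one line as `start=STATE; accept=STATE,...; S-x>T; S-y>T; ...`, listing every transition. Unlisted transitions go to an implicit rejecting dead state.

start=S0; accept=S3,S4; S0-p>S1; S0-q>S2; S1-p>S3; S1-q>S4; S2-p>S1; S2-q>S5; S3-p>S3; S3-q>S4; S4-p>S1; S4-q>S5; S5-p>S5; S5-q>S5

Run two small machines in parallel and take their product. One (7 states) tracks the last 2 symbols read; the other (3 states) tracks partial matches of the forbidden pattern `qq`. Each combined state is a pair, one component from each; accept when both components accept. After merging equivalent states the machine shrinks.
A 6-state machine:
        p   q  
>  S0   S1  S2 
   S1   S3  S4 
   S2   S1  S5 
 * S3   S3  S4 
 * S4   S1  S5 
   S5   S5  S5 
(> = start, * = accepting)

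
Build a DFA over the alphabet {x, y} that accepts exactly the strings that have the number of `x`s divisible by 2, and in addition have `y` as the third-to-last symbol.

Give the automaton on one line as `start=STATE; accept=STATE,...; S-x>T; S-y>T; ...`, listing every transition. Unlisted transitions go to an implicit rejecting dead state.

Run two small machines in parallel and take their product. One (2 states) tracks the count of `x`s modulo 2; the other (15 states) tracks the last 3 symbols read. Each combined state is a pair, one component from each; accept when both components accept.
          x    y  
>  q0     q1   q2 
   q1     q3   q4 
   q2     q5   q6 
   q3     q7   q8 
   q4     q9  q10 
   q5    q11  q12 
   q6    q13  q14 
   q7    q15  q16 
   q8    q17  q18 
   q9    q19  q20 
   q10   q21  q22 
 * q11    q7   q8 
   q12    q9  q10 
   q13   q11  q12 
 * q14   q13  q14 
   q15    q7   q8 
   q16    q9  q10 
   q17   q11  q12 
   q18   q13  q14 
   q19   q15  q16 
 * q20   q17  q18 
 * q21   q19  q20 
   q22   q21  q22 
(> = start, * = accepting)

start=q0; accept=q11,q14,q20,q21; q0-x>q1; q0-y>q2; q1-x>q3; q1-y>q4; q2-x>q5; q2-y>q6; q3-x>q7; q3-y>q8; q4-x>q9; q4-y>q10; q5-x>q11; q5-y>q12; q6-x>q13; q6-y>q14; q7-x>q15; q7-y>q16; q8-x>q17; q8-y>q18; q9-x>q19; q9-y>q20; q10-x>q21; q10-y>q22; q11-x>q7; q11-y>q8; q12-x>q9; q12-y>q10; q13-x>q11; q13-y>q12; q14-x>q13; q14-y>q14; q15-x>q7; q15-y>q8; q16-x>q9; q16-y>q10; q17-x>q11; q17-y>q12; q18-x>q13; q18-y>q14; q19-x>q15; q19-y>q16; q20-x>q17; q20-y>q18; q21-x>q19; q21-y>q20; q22-x>q21; q22-y>q22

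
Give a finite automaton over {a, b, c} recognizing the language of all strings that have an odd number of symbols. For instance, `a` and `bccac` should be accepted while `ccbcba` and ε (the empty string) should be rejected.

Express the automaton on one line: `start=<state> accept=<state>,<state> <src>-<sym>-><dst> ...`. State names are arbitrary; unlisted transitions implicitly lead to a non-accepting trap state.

start=S0 accept=S1 S0-a->S1 S0-b->S1 S0-c->S1 S1-a->S0 S1-b->S0 S1-c->S0

Count input length modulo 2: every symbol advances one step around the cycle S0 → S1 → S0. Accept at S1.
With 2 states:
        a   b   c  
>  S0   S1  S1  S1 
 * S1   S0  S0  S0 
(> = start, * = accepting)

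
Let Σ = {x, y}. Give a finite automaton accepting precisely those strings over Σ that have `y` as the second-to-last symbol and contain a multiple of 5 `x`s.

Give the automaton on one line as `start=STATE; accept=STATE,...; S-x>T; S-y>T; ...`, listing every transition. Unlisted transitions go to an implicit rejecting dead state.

start=q0; accept=q4,q8; q0-x>q1; q0-y>q2; q1-x>q3; q1-y>q1; q2-x>q1; q2-y>q4; q3-x>q5; q3-y>q3; q4-x>q1; q4-y>q4; q5-x>q6; q5-y>q5; q6-x>q0; q6-y>q7; q7-x>q8; q7-y>q7; q8-x>q1; q8-y>q2

Build one automaton per condition and run them in lockstep. One (7 states) tracks the last 2 symbols read; the other (5 states) tracks the count of `x`s modulo 5. Each combined state is a pair, one component from each; accept when both components accept. After merging equivalent states the machine shrinks.
9 states suffice.
        x   y  
>  q0   q1  q2 
   q1   q3  q1 
   q2   q1  q4 
   q3   q5  q3 
 * q4   q1  q4 
   q5   q6  q5 
   q6   q0  q7 
   q7   q8  q7 
 * q8   q1  q2 
(> = start, * = accepting)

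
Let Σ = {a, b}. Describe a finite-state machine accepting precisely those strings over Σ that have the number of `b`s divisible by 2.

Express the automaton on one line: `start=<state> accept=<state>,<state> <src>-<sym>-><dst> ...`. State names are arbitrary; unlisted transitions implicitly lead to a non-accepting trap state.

start=q0 accept=q0 q0-a->q0 q0-b->q1 q1-a->q1 q1-b->q0

Keep the running count of `b`s modulo 2: each `b` advances along the cycle q0 → q1 → q0 while other symbols loop. Accept at q0.
2 states suffice.
        a   b  
>* q0   q0  q1 
   q1   q1  q0 
(> = start, * = accepting)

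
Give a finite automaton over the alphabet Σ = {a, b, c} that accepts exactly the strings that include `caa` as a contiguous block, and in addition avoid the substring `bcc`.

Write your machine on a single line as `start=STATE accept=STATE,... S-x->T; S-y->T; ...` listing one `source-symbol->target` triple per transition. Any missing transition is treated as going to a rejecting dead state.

Build one automaton per condition and run them in lockstep. One (4 states) tracks whether and how much of `caa` has been seen; the other (4 states) tracks partial matches of the forbidden pattern `bcc`. Each combined state is a pair, one component from each; accept when both components accept.
With 12 states:
          a    b    c  
>  q0     q0   q1   q2 
   q1     q0   q1   q3 
   q2     q4   q1   q2 
   q3     q4   q1   q5 
   q4     q6   q1   q2 
   q5     q7   q8   q5 
 * q6     q6   q9   q6 
   q7    q10   q8   q5 
   q8     q8   q8   q5 
 * q9     q6   q9  q11 
   q10   q10  q10  q10 
 * q11    q6   q9  q10 
(> = start, * = accepting)

start=q0; accept=q6,q9,q11; q0-a->q0; q0-b->q1; q0-c->q2; q1-a->q0; q1-b->q1; q1-c->q3; q2-a->q4; q2-b->q1; q2-c->q2; q3-a->q4; q3-b->q1; q3-c->q5; q4-a->q6; q4-b->q1; q4-c->q2; q5-a->q7; q5-b->q8; q5-c->q5; q6-a->q6; q6-b->q9; q6-c->q6; q7-a->q10; q7-b->q8; q7-c->q5; q8-a->q8; q8-b->q8; q8-c->q5; q9-a->q6; q9-b->q9; q9-c->q11; q10-a->q10; q10-b->q10; q10-c->q10; q11-a->q6; q11-b->q9; q11-c->q10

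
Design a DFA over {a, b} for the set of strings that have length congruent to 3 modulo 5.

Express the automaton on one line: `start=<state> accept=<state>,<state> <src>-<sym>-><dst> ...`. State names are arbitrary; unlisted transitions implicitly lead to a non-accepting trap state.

start=S0 accept=S3 S0-a->S1 S0-b->S1 S1-a->S2 S1-b->S2 S2-a->S3 S2-b->S3 S3-a->S4 S3-b->S4 S4-a->S0 S4-b->S0

Only the length mod 5 matters, so use a 5-cycle: from any state, every input symbol moves to the next state, wrapping S4 back to S0. Mark S3 accepting.
5 states suffice.
        a   b  
>  S0   S1  S1 
   S1   S2  S2 
   S2   S3  S3 
 * S3   S4  S4 
   S4   S0  S0 
(> = start, * = accepting)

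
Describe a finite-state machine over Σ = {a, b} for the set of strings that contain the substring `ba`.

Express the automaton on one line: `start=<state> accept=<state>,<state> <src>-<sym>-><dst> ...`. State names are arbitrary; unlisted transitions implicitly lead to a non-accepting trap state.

States q0..q1 record the length of the longest prefix of `ba` that matches the current input suffix. Reaching q2 means `ba` has been seen, and we stay there forever. Accept from q2.
A 3-state machine:
        a   b  
>  q0   q0  q1 
   q1   q2  q1 
 * q2   q2  q2 
(> = start, * = accepting)

start=q0 accept=q2 q0-a->q0 q0-b->q1 q1-a->q2 q1-b->q1 q2-a->q2 q2-b->q2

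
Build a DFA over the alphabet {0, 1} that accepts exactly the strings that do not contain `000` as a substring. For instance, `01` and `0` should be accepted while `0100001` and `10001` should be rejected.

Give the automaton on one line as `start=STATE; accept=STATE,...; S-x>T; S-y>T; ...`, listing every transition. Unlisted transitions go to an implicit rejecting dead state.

Track partial matches of the forbidden pattern `000`. State s3 is a dead state reached once `000` has occurred; every other state accepts. s0 means no part of `000` is currently matched.
A 4-state machine:
        0   1  
>* s0   s1  s0 
 * s1   s2  s0 
 * s2   s3  s0 
   s3   s3  s3 
(> = start, * = accepting)

start=s0; accept=s0,s1,s2; s0-0>s1; s0-1>s0; s1-0>s2; s1-1>s0; s2-0>s3; s2-1>s0; s3-0>s3; s3-1>s3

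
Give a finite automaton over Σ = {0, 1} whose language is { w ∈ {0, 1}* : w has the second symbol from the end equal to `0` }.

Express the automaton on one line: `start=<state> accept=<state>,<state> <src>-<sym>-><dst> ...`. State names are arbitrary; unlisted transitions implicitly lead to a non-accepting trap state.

start=A accept=D,E A-0->B A-1->C B-0->D B-1->E C-0->F C-1->G D-0->D D-1->E E-0->F E-1->G F-0->D F-1->E G-0->F G-1->G

A DFA must remember the last 2 symbols (since which symbol is second-to-last isn't known until the input ends). Use one state per possible window of the last ≤2 symbols; accept from those whose window starts with `0`.
A 7-state machine:
       0  1 
>  A   B  C 
   B   D  E 
   C   F  G 
 * D   D  E 
 * E   F  G 
   F   D  E 
   G   F  G 
(> = start, * = accepting)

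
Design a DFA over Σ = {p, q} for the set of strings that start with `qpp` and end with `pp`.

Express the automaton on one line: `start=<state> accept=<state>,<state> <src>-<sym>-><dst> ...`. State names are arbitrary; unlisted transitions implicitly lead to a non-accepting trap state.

Build one automaton per condition and run them in lockstep. The first has 5 states tracking whether the input so far still matches the prefix `qpp`; the second has 3 states tracking how much of the suffix `pp` has currently been matched. A product state is a pair (one from each), accepting exactly when both do.
        p   q  
>  S0   S1  S2 
   S1   S3  S4 
   S2   S5  S4 
   S3   S3  S4 
   S4   S1  S4 
   S5   S6  S4 
 * S6   S6  S7 
   S7   S8  S7 
   S8   S6  S7 
(> = start, * = accepting)

start=S0 accept=S6 S0-p->S1 S0-q->S2 S1-p->S3 S1-q->S4 S2-p->S5 S2-q->S4 S3-p->S3 S3-q->S4 S4-p->S1 S4-q->S4 S5-p->S6 S5-q->S4 S6-p->S6 S6-q->S7 S7-p->S8 S7-q->S7 S8-p->S6 S8-q->S7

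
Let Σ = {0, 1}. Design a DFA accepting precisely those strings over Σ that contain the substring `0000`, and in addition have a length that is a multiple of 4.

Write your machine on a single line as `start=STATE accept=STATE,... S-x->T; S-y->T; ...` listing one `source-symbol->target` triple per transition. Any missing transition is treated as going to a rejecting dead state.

start=A; accept=K; A-0->B; A-1->C; B-0->D; B-1->E; C-0->F; C-1->E; D-0->G; D-1->H; E-0->I; E-1->H; F-0->J; F-1->H; G-0->K; G-1->A; H-0->L; H-1->A; I-0->M; I-1->A; J-0->N; J-1->A; K-0->O; K-1->O; L-0->P; L-1->C; M-0->Q; M-1->C; N-0->O; N-1->C; O-0->R; O-1->R; P-0->S; P-1->E; Q-0->R; Q-1->E; R-0->T; R-1->T; S-0->T; S-1->H; T-0->K; T-1->K

Build one automaton per condition and run them in lockstep. One (5 states) tracks whether and how much of `0000` has been seen; the other (4 states) tracks the input length modulo 4. Each combined state is a pair, one component from each; accept when both components accept.
       0  1 
>  A   B  C 
   B   D  E 
   C   F  E 
   D   G  H 
   E   I  H 
   F   J  H 
   G   K  A 
   H   L  A 
   I   M  A 
   J   N  A 
 * K   O  O 
   L   P  C 
   M   Q  C 
   N   O  C 
   O   R  R 
   P   S  E 
   Q   R  E 
   R   T  T 
   S   T  H 
   T   K  K 
(> = start, * = accepting)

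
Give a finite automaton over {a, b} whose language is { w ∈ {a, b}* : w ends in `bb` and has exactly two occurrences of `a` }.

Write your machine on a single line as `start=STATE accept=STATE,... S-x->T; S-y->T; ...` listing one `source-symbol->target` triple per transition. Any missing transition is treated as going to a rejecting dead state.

start=S0; accept=S5; S0-a->S1; S0-b->S0; S1-a->S2; S1-b->S1; S2-a->S3; S2-b->S4; S3-a->S3; S3-b->S3; S4-a->S3; S4-b->S5; S5-a->S3; S5-b->S5

Build one automaton per condition and run them in lockstep. One (3 states) tracks how much of the suffix `bb` has currently been matched; the other (4 states) tracks the count of `a`s, saturating at 3. Each combined state is a pair, one component from each; accept when both components accept. Equivalent product states are then merged.
        a   b  
>  S0   S1  S0 
   S1   S2  S1 
   S2   S3  S4 
   S3   S3  S3 
   S4   S3  S5 
 * S5   S3  S5 
(> = start, * = accepting)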